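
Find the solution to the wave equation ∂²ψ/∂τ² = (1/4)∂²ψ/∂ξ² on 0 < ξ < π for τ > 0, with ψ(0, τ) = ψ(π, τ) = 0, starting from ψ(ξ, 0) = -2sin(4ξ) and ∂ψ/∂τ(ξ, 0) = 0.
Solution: Separating variables: ψ = Σ [A_n cos(ω_n τ) + B_n sin(ω_n τ)] sin(nξ), ω_n = n/2. From ICs: A_4=-2.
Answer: ψ(ξ, τ) = -2sin(4ξ)cos(2τ)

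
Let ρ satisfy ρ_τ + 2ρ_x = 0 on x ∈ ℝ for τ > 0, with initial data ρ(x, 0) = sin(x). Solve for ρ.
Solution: By characteristics (dx/dτ = 2), ρ(x,τ) = f(x - 2τ) with f = ρ(·, 0).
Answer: ρ(x, τ) = sin(x - 2τ)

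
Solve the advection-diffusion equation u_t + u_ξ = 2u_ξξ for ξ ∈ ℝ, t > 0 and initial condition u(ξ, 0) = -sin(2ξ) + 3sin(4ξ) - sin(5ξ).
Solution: Change to a moving frame: let η = ξ - t, σ = t and write u(ξ,t) = w(η,σ).
By the chain rule u_t = w_σ - w_η, u_ξ = w_η, u_ξξ = w_ηη.
Then u_t + u_ξ = w_σ: the advection term cancels and the PDE becomes the heat equation w_σ = 2w_ηη on η ∈ ℝ.
Initial data: w(η,0) = u(η,0) = -sin(2η) + 3sin(4η) - sin(5η).
On η ∈ ℝ each mode satisfies (sin(nη))″ = -n² sin(nη), so exp(-2n²σ) sin(nη) solves the heat equation; by superposition w(η,σ) = Σ c_n exp(-2n²σ) sin(nη).
Reading off the coefficients: c_2=-1, c_4=3, c_5=-1, so w(η,σ) = -exp(-8σ)sin(2η) + 3exp(-32σ)sin(4η) - exp(-50σ)sin(5η).
Substituting back η = ξ - t, σ = t: u(ξ,t) = w(ξ - t, t).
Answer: u(ξ, t) = exp(-8t)sin(2t - 2ξ) - 3exp(-32t)sin(4t - 4ξ) + exp(-50t)sin(5t - 5ξ)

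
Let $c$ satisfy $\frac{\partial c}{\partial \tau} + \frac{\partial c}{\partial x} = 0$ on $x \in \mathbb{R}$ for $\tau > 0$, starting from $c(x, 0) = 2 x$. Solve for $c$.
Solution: By method of characteristics (waves move right with speed 1):
Along characteristics $x - \tau =$ const, $c$ is constant, so $c(x,\tau) = f(x - \tau)$ with $f = c( \cdot , 0)$.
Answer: $c(x, \tau) = -2 \tau + 2 x$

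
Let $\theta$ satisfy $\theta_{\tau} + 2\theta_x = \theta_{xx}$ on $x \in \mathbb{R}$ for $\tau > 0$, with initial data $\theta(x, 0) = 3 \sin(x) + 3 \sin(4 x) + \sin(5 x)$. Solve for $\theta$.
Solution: Moving frame: $\eta = x - 2\tau$, $\sigma = \tau$, $\theta = u(\eta,\sigma)$, so $\theta_{\tau} = u_{\sigma} - 2u_{\eta}$ and $\theta_{xx} = u_{\eta\eta}$.
Hence $\theta_{\tau} + 2\theta_x = u_{\sigma}$ and the PDE becomes the heat equation $u_{\sigma} = u_{\eta\eta}$ on $\eta \in \mathbb{R}$.
Initial data: $u(\eta,0) = \theta(\eta,0) = 3 \sin(\eta) + 3 \sin(4 \eta) + \sin(5 \eta)$. Each mode $\sin(n\eta)$ decays as $e^{-n^2\sigma}$ on $\mathbb{R}$, so $u(\eta,\sigma) = \sum c_n e^{-n^2\sigma} \sin(n\eta)$ with $c_1=3, c_4=3, c_5=1$: $u(\eta,\sigma) = 3 e^{-\sigma} \sin(\eta) + 3 e^{-16 \sigma} \sin(4 \eta) + e^{-25 \sigma} \sin(5 \eta)$.
Substituting back: $\theta(x,\tau) = u(x - 2\tau, \tau)$.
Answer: $\theta(x, \tau) = -3 e^{-\tau} \sin(2 \tau - x) - 3 e^{-16 \tau} \sin(8 \tau - 4 x) -  e^{-25 \tau} \sin(10 \tau - 5 x)$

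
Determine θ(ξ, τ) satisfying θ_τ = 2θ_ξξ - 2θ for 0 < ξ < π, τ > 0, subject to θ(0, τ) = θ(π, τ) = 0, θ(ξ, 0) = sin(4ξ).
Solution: Substitute θ = exp(-2τ)u.
Then θ_τ = exp(-2τ)(u_τ - 2u), θ_ξξ = exp(-2τ)u_ξξ; substituting and dividing by exp(-2τ), the lower-order terms cancel: u_τ = 2u_ξξ (standard heat equation).
Data for u: u(ξ,0) = θ(ξ,0) = sin(4ξ). The boundary conditions carry over: u(0,τ) = u(π,τ) = 0.
Separating variables: u = Σ c_n exp(-2n²τ) sin(nξ). From u(ξ,0) = sin(4ξ): c_4=1.
So u(ξ,τ) = exp(-32τ)sin(4ξ), and θ(ξ,τ) = exp(-2τ)u(ξ,τ).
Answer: θ(ξ, τ) = exp(-34τ)sin(4ξ)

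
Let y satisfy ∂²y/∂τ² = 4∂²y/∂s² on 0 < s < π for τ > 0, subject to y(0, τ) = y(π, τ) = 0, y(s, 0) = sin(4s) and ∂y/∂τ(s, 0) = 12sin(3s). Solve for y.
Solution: Using separation of variables y = X(s)T(τ):
Eigenfunctions: sin(ns), n = 1, 2, 3, ...
General solution: y(s, τ) = Σ [A_n cos(2n τ) + B_n sin(2n τ)] sin(ns)
From y(s,0) = sin(4s): A_4=1. From y_τ(s,0) = 12sin(3s), using y_τ(s,0) = Σ ω_n B_n sin(ns) with ω_n = 2n: B_3 = 12/6 = 2.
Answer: y(s, τ) = 2sin(3s)sin(6τ) + sin(4s)cos(8τ)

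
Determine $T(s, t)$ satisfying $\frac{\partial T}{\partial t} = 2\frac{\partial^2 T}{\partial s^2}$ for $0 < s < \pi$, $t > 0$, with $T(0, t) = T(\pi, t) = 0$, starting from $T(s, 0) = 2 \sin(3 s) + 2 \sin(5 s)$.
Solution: Separating variables: $T = \sum c_n e^{-2n^2t} \sin(ns)$. From $T(s,0) = 2 \sin(3 s) + 2 \sin(5 s)$: $c_3=2, c_5=2$.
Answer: $T(s, t) = 2 e^{-18 t} \sin(3 s) + 2 e^{-50 t} \sin(5 s)$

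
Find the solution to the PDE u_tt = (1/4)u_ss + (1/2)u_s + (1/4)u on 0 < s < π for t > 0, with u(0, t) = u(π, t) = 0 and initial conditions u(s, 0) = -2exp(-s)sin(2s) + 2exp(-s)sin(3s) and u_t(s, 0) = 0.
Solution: Substitute u = exp(-s)w, i.e. w = exp(s)u.
By the product rule, u_s = exp(-s)(w_s - w), u_ss = exp(-s)(w_ss - 2w_s + w), u_tt = exp(-s)w_tt.
Substituting into the PDE and dividing by exp(-s): w_tt = (1/4)(w_ss - 2w_s + w) + (1/2)(w_s - w) + (1/4)w.
The lower-order terms cancel, leaving the standard wave equation w_tt = (1/4)w_ss.
Initial data for w: w(s,0) = exp(s)u(s,0) = -2sin(2s) + 2sin(3s); w_t(s,0) = exp(s)u_t(s,0) = 0. The boundary conditions carry over: w(0,t) = w(π,t) = 0.
Solve for w:
  Using separation of variables w = X(s)T(t):
  Eigenfunctions: sin(ns), n = 1, 2, 3, ...
  General solution: w(s, t) = Σ [A_n cos(n t/2) + B_n sin(n t/2)] sin(ns)
  From w(s,0) = -2sin(2s) + 2sin(3s): A_2=-2, A_3=2. From w_t(s,0) = 0: all B_n = 0.
Hence w(s,t) = -2sin(2s)cos(t) + 2sin(3s)cos(3t/2).
Transform back: u(s,t) = exp(-s)w(s,t).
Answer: u(s, t) = -2exp(-s)sin(2s)cos(t) + 2exp(-s)sin(3s)cos(3t/2)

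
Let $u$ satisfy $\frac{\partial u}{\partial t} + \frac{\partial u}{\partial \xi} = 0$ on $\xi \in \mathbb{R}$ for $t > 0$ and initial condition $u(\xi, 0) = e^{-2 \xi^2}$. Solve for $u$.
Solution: By method of characteristics (waves move right with speed 1):
Along characteristics $\xi - t =$ const, $u$ is constant, so $u(\xi,t) = f(\xi - t)$ with $f = u( \cdot , 0)$.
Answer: $u(\xi, t) = e^{-2 (\xi - t)^2}$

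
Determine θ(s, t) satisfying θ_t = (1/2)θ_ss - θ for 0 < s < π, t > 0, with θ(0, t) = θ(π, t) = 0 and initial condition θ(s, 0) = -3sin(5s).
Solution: Substitute θ = exp(-t)u.
Then θ_t = exp(-t)(u_t - u), θ_ss = exp(-t)u_ss; substituting and dividing by exp(-t), the lower-order terms cancel: u_t = (1/2)u_ss (standard heat equation).
Data for u: u(s,0) = θ(s,0) = -3sin(5s). The boundary conditions carry over: u(0,t) = u(π,t) = 0.
Separating variables: u = Σ c_n exp(-n²t/2) sin(ns). From u(s,0) = -3sin(5s): c_5=-3.
So u(s,t) = -3exp(-25t/2)sin(5s), and θ(s,t) = exp(-t)u(s,t).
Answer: θ(s, t) = -3exp(-27t/2)sin(5s)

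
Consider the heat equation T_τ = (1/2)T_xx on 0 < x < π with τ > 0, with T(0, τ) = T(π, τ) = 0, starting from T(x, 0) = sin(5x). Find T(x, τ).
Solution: Using separation of variables T = X(x)G(τ):
Eigenfunctions: sin(nx), n = 1, 2, 3, ...
General solution: T(x, τ) = Σ c_n sin(nx) exp(-n² τ/2)
Matching T(x,0) = sin(5x) term by term: c_5=1.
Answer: T(x, τ) = exp(-25τ/2)sin(5x)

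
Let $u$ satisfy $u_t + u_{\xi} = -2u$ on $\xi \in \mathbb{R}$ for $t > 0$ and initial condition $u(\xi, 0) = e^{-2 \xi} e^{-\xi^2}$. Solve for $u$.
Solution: Substitute $u = e^{-2\xi}w$.
Then $u_{\xi} = e^{-2\xi}(w_{\xi} - 2w)$, $u_t = e^{-2\xi}w_t$; substituting and dividing by $e^{-2\xi}$, the lower-order terms cancel: $w_t + w_{\xi} = 0$ (standard advection equation).
Data for $w$: $w(\xi,0) = e^{2\xi}u(\xi,0) = e^{-\xi^2}$.
By characteristics ($d\xi/dt = 1$), $w(\xi,t) = f(\xi - t)$ with $f = w( \cdot , 0)$.
So $w(\xi,t) = e^{-(-t + \xi)^2}$, and $u(\xi,t) = e^{-2\xi}w(\xi,t)$.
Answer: $u(\xi, t) = e^{-2 \xi} e^{-(\xi - t)^2}$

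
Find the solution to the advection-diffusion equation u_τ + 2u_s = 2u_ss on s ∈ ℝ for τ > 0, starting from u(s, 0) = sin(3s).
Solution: Change to a moving frame: let η = s - 2τ, σ = τ and write u(s,τ) = w(η,σ).
By the chain rule u_τ = w_σ - 2w_η, u_s = w_η, u_ss = w_ηη.
Then u_τ + 2u_s = w_σ: the advection term cancels and the PDE becomes the heat equation w_σ = 2w_ηη on η ∈ ℝ.
Initial data: w(η,0) = u(η,0) = sin(3η).
On η ∈ ℝ each mode satisfies (sin(nη))″ = -n² sin(nη), so exp(-2n²σ) sin(nη) solves the heat equation; by superposition w(η,σ) = Σ c_n exp(-2n²σ) sin(nη).
Reading off the coefficients: c_3=1, so w(η,σ) = exp(-18σ)sin(3η).
Substituting back η = s - 2τ, σ = τ: u(s,τ) = w(s - 2τ, τ).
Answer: u(s, τ) = exp(-18τ)sin(3s - 6τ)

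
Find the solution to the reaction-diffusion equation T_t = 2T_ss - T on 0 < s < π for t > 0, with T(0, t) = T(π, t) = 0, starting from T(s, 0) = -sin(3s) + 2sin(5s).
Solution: Substitute T = exp(-t)u.
Then T_t = exp(-t)(u_t - u), T_ss = exp(-t)u_ss; substituting and dividing by exp(-t), the lower-order terms cancel: u_t = 2u_ss (standard heat equation).
Data for u: u(s,0) = T(s,0) = -sin(3s) + 2sin(5s). The boundary conditions carry over: u(0,t) = u(π,t) = 0.
Separating variables: u = Σ c_n exp(-2n²t) sin(ns). From u(s,0) = -sin(3s) + 2sin(5s): c_3=-1, c_5=2.
So u(s,t) = -exp(-18t)sin(3s) + 2exp(-50t)sin(5s), and T(s,t) = exp(-t)u(s,t).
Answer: T(s, t) = -exp(-19t)sin(3s) + 2exp(-51t)sin(5s)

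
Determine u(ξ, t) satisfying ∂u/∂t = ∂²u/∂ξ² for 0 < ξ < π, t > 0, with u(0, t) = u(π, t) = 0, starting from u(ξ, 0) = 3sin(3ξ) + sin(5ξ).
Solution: Separating variables: u = Σ c_n exp(-n²t) sin(nξ). From u(ξ,0) = 3sin(3ξ) + sin(5ξ): c_3=3, c_5=1.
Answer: u(ξ, t) = 3exp(-9t)sin(3ξ) + exp(-25t)sin(5ξ)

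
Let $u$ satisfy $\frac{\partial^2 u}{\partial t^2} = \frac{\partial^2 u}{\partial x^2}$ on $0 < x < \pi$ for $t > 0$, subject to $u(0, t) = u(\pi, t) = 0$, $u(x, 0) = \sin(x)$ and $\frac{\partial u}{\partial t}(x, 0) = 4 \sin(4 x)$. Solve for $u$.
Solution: Using separation of variables $u = X(x)T(t)$:
Eigenfunctions: $\sin(nx)$, $n = 1, 2, 3, \ldots$
General solution: $u(x, t) = \sum [A_n \cos(n t) + B_n \sin(n t)] \sin(nx)$
From $u(x,0) = \sin(x)$: $A_1=1$. From $u_t(x,0) = 4 \sin(4 x)$, using $u_t(x,0) = \sum \omega_n B_n \sin(nx)$ with $\omega_n = n$: $B_4 = 4/4 = 1$.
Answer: $u(x, t) = \sin(4 t) \sin(4 x) + \sin(x) \cos(t)$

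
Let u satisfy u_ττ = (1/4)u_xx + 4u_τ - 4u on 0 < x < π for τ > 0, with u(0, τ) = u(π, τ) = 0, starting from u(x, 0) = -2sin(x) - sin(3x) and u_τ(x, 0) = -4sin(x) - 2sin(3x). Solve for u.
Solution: Substitute u = exp(2τ)w, i.e. w = exp(-2τ)u.
By the product rule, u_τ = exp(2τ)(w_τ + 2w), u_ττ = exp(2τ)(w_ττ + 4w_τ + 4w), u_xx = exp(2τ)w_xx.
Substituting into the PDE and dividing by exp(2τ): w_ττ + 4w_τ + 4w = (1/4)w_xx + 4(w_τ + 2w) - 4w.
The lower-order terms cancel, leaving the standard wave equation w_ττ = (1/4)w_xx.
Initial data for w: w(x,0) = u(x,0) = -2sin(x) - sin(3x); w_τ(x,0) = u_τ(x,0) - 2u(x,0) = 0. The boundary conditions carry over: w(0,τ) = w(π,τ) = 0.
Solve for w:
  Using separation of variables w = X(x)T(τ):
  Eigenfunctions: sin(nx), n = 1, 2, 3, ...
  General solution: w(x, τ) = Σ [A_n cos(n τ/2) + B_n sin(n τ/2)] sin(nx)
  From w(x,0) = -2sin(x) - sin(3x): A_1=-2, A_3=-1. From w_τ(x,0) = 0: all B_n = 0.
Hence w(x,τ) = -2sin(x)cos(τ/2) - sin(3x)cos(3τ/2).
Transform back: u(x,τ) = exp(2τ)w(x,τ).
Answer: u(x, τ) = -2exp(2τ)sin(x)cos(τ/2) - exp(2τ)sin(3x)cos(3τ/2)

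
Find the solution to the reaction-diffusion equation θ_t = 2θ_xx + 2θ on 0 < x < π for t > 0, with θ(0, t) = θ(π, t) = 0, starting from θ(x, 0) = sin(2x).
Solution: Substitute θ = exp(2t)u.
Then θ_t = exp(2t)(u_t + 2u), θ_xx = exp(2t)u_xx; substituting and dividing by exp(2t), the lower-order terms cancel: u_t = 2u_xx (standard heat equation).
Data for u: u(x,0) = θ(x,0) = sin(2x). The boundary conditions carry over: u(0,t) = u(π,t) = 0.
Separating variables: u = Σ c_n exp(-2n²t) sin(nx). From u(x,0) = sin(2x): c_2=1.
So u(x,t) = exp(-8t)sin(2x), and θ(x,t) = exp(2t)u(x,t).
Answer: θ(x, t) = exp(-6t)sin(2x)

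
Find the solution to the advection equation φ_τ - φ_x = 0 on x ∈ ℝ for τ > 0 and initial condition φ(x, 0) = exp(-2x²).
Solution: By characteristics (dx/dτ = -1), φ(x,τ) = f(x + τ) with f = φ(·, 0).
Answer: φ(x, τ) = exp(-2(x + τ)²)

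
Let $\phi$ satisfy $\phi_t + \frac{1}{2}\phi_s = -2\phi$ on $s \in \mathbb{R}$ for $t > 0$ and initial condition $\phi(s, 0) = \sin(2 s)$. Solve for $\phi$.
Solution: Substitute $\phi = e^{-2t}u$, i.e. $u = e^{2t}\phi$.
By the product rule, $\phi_t = e^{-2t}(u_t - 2u)$, $\phi_s = e^{-2t}u_s$.
Substituting into the PDE and dividing by $e^{-2t}$: $u_t - 2u + \frac{1}{2}u_s = -2u$.
The lower-order terms cancel, leaving the standard advection equation $u_t + \frac{1}{2}u_s = 0$.
Initial data for $u$: $u(s,0) = \phi(s,0) = \sin(2 s)$.
Solve for $u$:
  By method of characteristics (waves move right with speed 1/2):
  Along characteristics $s - \frac{1}{2}t =$ const, $u$ is constant, so $u(s,t) = f(s - \frac{1}{2}t)$ with $f = u( \cdot , 0)$.
Hence $u(s,t) = \sin(2 s - t)$.
Transform back: $\phi(s,t) = e^{-2t}u(s,t)$.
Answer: $\phi(s, t) = e^{-2 t} \sin(2 s - t)$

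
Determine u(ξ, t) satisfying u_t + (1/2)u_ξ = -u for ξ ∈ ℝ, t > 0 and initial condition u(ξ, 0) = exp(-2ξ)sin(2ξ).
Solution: Substitute u = exp(-2ξ)w.
Then u_ξ = exp(-2ξ)(w_ξ - 2w), u_t = exp(-2ξ)w_t; substituting and dividing by exp(-2ξ), the lower-order terms cancel: w_t + (1/2)w_ξ = 0 (standard advection equation).
Data for w: w(ξ,0) = exp(2ξ)u(ξ,0) = sin(2ξ).
By characteristics (dξ/dt = 1/2), w(ξ,t) = f(ξ - (1/2)t) with f = w(·, 0).
So w(ξ,t) = -sin(t - 2ξ), and u(ξ,t) = exp(-2ξ)w(ξ,t).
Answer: u(ξ, t) = -exp(-2ξ)sin(t - 2ξ)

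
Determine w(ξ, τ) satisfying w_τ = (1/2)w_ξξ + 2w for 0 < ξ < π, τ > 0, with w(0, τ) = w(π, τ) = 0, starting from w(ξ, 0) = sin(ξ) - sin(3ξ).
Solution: Substitute w = exp(2τ)u, i.e. u = exp(-2τ)w.
By the product rule, w_τ = exp(2τ)(u_τ + 2u), w_ξξ = exp(2τ)u_ξξ.
Substituting into the PDE and dividing by exp(2τ): u_τ + 2u = (1/2)u_ξξ + 2u.
The lower-order terms cancel, leaving the standard heat equation u_τ = (1/2)u_ξξ.
Initial data for u: u(ξ,0) = w(ξ,0) = sin(ξ) - sin(3ξ). The boundary conditions carry over: u(0,τ) = u(π,τ) = 0.
Solve for u:
  Using separation of variables u = X(ξ)T(τ):
  Eigenfunctions: sin(nξ), n = 1, 2, 3, ...
  General solution: u(ξ, τ) = Σ c_n sin(nξ) exp(-n² τ/2)
  Matching u(ξ,0) = sin(ξ) - sin(3ξ) term by term: c_1=1, c_3=-1.
Hence u(ξ,τ) = exp(-τ/2)sin(ξ) - exp(-9τ/2)sin(3ξ).
Transform back: w(ξ,τ) = exp(2τ)u(ξ,τ).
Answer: w(ξ, τ) = exp(3τ/2)sin(ξ) - exp(-5τ/2)sin(3ξ)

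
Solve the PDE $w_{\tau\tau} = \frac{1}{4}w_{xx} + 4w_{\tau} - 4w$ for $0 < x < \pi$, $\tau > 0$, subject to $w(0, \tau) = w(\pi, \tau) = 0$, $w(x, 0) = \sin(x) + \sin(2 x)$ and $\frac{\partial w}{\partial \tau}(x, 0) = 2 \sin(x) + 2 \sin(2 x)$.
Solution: Substitute $w = e^{2\tau}u$, i.e. $u = e^{-2\tau}w$.
By the product rule, $w_{\tau} = e^{2\tau}(u_{\tau} + 2u)$, $w_{\tau\tau} = e^{2\tau}(u_{\tau\tau} + 4u_{\tau} + 4u)$, $w_{xx} = e^{2\tau}u_{xx}$.
Substituting into the PDE and dividing by $e^{2\tau}$: $u_{\tau\tau} + 4u_{\tau} + 4u = \frac{1}{4}u_{xx} + 4(u_{\tau} + 2u) - 4u$.
The lower-order terms cancel, leaving the standard wave equation $u_{\tau\tau} = \frac{1}{4}u_{xx}$.
Initial data for $u$: $u(x,0) = w(x,0) = \sin(x) + \sin(2 x)$; $u_{\tau}(x,0) = w_{\tau}(x,0) - 2w(x,0) = 0$. The boundary conditions carry over: $u(0,\tau) = u(\pi,\tau) = 0$.
Solve for $u$:
  Using separation of variables $u = X(x)T(\tau)$:
  Eigenfunctions: $\sin(nx)$, $n = 1, 2, 3, \ldots$
  General solution: $u(x, \tau) = \sum [A_n \cos(n \tau/2) + B_n \sin(n \tau/2)] \sin(nx)$
  From $u(x,0) = \sin(x) + \sin(2 x)$: $A_1=1, A_2=1$. From $u_{\tau}(x,0) = 0$: all $B_n = 0$.
Hence $u(x,\tau) = \sin(x) \cos(\tau/2) + \sin(2 x) \cos(\tau)$.
Transform back: $w(x,\tau) = e^{2\tau}u(x,\tau)$.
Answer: $w(x, \tau) = e^{2 \tau} \sin(x) \cos(\tau/2) + e^{2 \tau} \sin(2 x) \cos(\tau)$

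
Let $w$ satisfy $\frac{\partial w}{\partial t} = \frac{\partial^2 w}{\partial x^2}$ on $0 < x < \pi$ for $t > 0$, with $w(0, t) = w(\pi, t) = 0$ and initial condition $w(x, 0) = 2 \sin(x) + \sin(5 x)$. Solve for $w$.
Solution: Separating variables: $w = \sum c_n e^{-n^2t} \sin(nx)$. From $w(x,0) = 2 \sin(x) + \sin(5 x)$: $c_1=2, c_5=1$.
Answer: $w(x, t) = 2 e^{-t} \sin(x) + e^{-25 t} \sin(5 x)$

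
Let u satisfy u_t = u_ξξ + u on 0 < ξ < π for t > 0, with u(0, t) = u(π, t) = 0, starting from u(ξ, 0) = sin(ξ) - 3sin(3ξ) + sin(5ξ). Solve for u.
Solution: Substitute u = exp(t)w, i.e. w = exp(-t)u.
By the product rule, u_t = exp(t)(w_t + w), u_ξξ = exp(t)w_ξξ.
Substituting into the PDE and dividing by exp(t): w_t + w = w_ξξ + w.
The lower-order terms cancel, leaving the standard heat equation w_t = w_ξξ.
Initial data for w: w(ξ,0) = u(ξ,0) = sin(ξ) - 3sin(3ξ) + sin(5ξ). The boundary conditions carry over: w(0,t) = w(π,t) = 0.
Solve for w:
  Using separation of variables w = X(ξ)T(t):
  Eigenfunctions: sin(nξ), n = 1, 2, 3, ...
  General solution: w(ξ, t) = Σ c_n sin(nξ) exp(-n² t)
  Matching w(ξ,0) = sin(ξ) - 3sin(3ξ) + sin(5ξ) term by term: c_1=1, c_3=-3, c_5=1.
Hence w(ξ,t) = exp(-t)sin(ξ) - 3exp(-9t)sin(3ξ) + exp(-25t)sin(5ξ).
Transform back: u(ξ,t) = exp(t)w(ξ,t).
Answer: u(ξ, t) = sin(ξ) - 3exp(-8t)sin(3ξ) + exp(-24t)sin(5ξ)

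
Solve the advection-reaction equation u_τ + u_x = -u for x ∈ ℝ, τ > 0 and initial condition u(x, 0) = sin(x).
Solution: Substitute u = exp(-τ)w, i.e. w = exp(τ)u.
By the product rule, u_τ = exp(-τ)(w_τ - w), u_x = exp(-τ)w_x.
Substituting into the PDE and dividing by exp(-τ): w_τ - w + w_x = -w.
The lower-order terms cancel, leaving the standard advection equation w_τ + w_x = 0.
Initial data for w: w(x,0) = u(x,0) = sin(x).
Solve for w:
  By method of characteristics (waves move right with speed 1):
  Along characteristics x - τ = const, w is constant, so w(x,τ) = f(x - τ) with f = w(·, 0).
Hence w(x,τ) = sin(x - τ).
Transform back: u(x,τ) = exp(-τ)w(x,τ).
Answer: u(x, τ) = exp(-τ)sin(x - τ)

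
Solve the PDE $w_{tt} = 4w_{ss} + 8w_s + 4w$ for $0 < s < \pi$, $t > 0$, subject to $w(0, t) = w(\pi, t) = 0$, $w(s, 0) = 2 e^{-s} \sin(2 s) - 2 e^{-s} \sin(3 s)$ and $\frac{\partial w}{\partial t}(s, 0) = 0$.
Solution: Substitute $w = e^{-s}u$.
Then $w_s = e^{-s}(u_s - u)$, $w_{ss} = e^{-s}(u_{ss} - 2u_s + u)$, $w_{tt} = e^{-s}u_{tt}$; substituting and dividing by $e^{-s}$, the lower-order terms cancel: $u_{tt} = 4u_{ss}$ (standard wave equation).
Data for $u$: $u(s,0) = e^{s}w(s,0) = 2 \sin(2 s) - 2 \sin(3 s)$; $u_t(s,0) = e^{s}w_t(s,0) = 0$. The boundary conditions carry over: $u(0,t) = u(\pi,t) = 0$.
Separating variables: $u = \sum [A_n \cos(\omega_n t) + B_n \sin(\omega_n t)] \sin(ns)$, $\omega_n = 2n$. From ICs: $A_2=2, A_3=-2$.
So $u(s,t) = 2 \sin(2 s) \cos(4 t) - 2 \sin(3 s) \cos(6 t)$, and $w(s,t) = e^{-s}u(s,t)$.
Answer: $w(s, t) = 2 e^{-s} \sin(2 s) \cos(4 t) - 2 e^{-s} \sin(3 s) \cos(6 t)$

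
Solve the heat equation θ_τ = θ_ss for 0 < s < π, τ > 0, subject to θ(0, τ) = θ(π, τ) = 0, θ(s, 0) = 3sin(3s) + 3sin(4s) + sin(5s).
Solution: Using separation of variables θ = X(s)G(τ):
Eigenfunctions: sin(ns), n = 1, 2, 3, ...
General solution: θ(s, τ) = Σ c_n sin(ns) exp(-n² τ)
Matching θ(s,0) = 3sin(3s) + 3sin(4s) + sin(5s) term by term: c_3=3, c_4=3, c_5=1.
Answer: θ(s, τ) = 3exp(-9τ)sin(3s) + 3exp(-16τ)sin(4s) + exp(-25τ)sin(5s)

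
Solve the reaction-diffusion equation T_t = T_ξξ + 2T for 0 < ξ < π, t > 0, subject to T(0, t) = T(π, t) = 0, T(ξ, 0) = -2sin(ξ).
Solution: Substitute T = exp(2t)u.
Then T_t = exp(2t)(u_t + 2u), T_ξξ = exp(2t)u_ξξ; substituting and dividing by exp(2t), the lower-order terms cancel: u_t = u_ξξ (standard heat equation).
Data for u: u(ξ,0) = T(ξ,0) = -2sin(ξ). The boundary conditions carry over: u(0,t) = u(π,t) = 0.
Separating variables: u = Σ c_n exp(-n²t) sin(nξ). From u(ξ,0) = -2sin(ξ): c_1=-2.
So u(ξ,t) = -2exp(-t)sin(ξ), and T(ξ,t) = exp(2t)u(ξ,t).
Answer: T(ξ, t) = -2exp(t)sin(ξ)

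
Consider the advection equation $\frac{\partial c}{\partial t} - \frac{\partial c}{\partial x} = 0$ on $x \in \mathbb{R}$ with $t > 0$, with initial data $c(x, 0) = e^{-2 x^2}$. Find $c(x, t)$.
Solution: By method of characteristics (waves move left with speed 1):
Along characteristics $x + t =$ const, $c$ is constant, so $c(x,t) = f(x + t)$ with $f = c( \cdot , 0)$.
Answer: $c(x, t) = e^{-2 (t + x)^2}$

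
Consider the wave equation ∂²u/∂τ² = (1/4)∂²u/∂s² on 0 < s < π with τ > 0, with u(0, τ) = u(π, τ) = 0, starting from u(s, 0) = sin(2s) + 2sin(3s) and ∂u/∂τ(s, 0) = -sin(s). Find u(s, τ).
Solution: Using separation of variables u = X(s)T(τ):
Eigenfunctions: sin(ns), n = 1, 2, 3, ...
General solution: u(s, τ) = Σ [A_n cos(n τ/2) + B_n sin(n τ/2)] sin(ns)
From u(s,0) = sin(2s) + 2sin(3s): A_2=1, A_3=2. From u_τ(s,0) = -sin(s), using u_τ(s,0) = Σ ω_n B_n sin(ns) with ω_n = n/2: B_1 = (-1)/(1/2) = -2.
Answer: u(s, τ) = -2sin(s)sin(τ/2) + sin(2s)cos(τ) + 2sin(3s)cos(3τ/2)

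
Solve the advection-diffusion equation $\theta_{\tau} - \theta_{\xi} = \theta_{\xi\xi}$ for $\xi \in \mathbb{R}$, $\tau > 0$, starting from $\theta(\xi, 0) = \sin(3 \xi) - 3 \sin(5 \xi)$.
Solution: Change to a moving frame: let $\eta = \xi + \tau$, $\sigma = \tau$ and write $\theta(\xi,\tau) = u(\eta,\sigma)$.
By the chain rule $\theta_{\tau} = u_{\sigma} + u_{\eta}$, $\theta_{\xi} = u_{\eta}$, $\theta_{\xi\xi} = u_{\eta\eta}$.
Then $\theta_{\tau} - \theta_{\xi} = u_{\sigma}$: the advection term cancels and the PDE becomes the heat equation $u_{\sigma} = u_{\eta\eta}$ on $\eta \in \mathbb{R}$.
Initial data: $u(\eta,0) = \theta(\eta,0) = \sin(3 \eta) - 3 \sin(5 \eta)$.
On $\eta \in \mathbb{R}$ each mode satisfies $(\sin(n\eta))'' = -n^2 \sin(n\eta)$, so $e^{-n^2\sigma} \sin(n\eta)$ solves the heat equation; by superposition $u(\eta,\sigma) = \sum c_n e^{-n^2\sigma} \sin(n\eta)$.
Reading off the coefficients: $c_3=1, c_5=-3$, so $u(\eta,\sigma) = e^{-9 \sigma} \sin(3 \eta) - 3 e^{-25 \sigma} \sin(5 \eta)$.
Substituting back $\eta = \xi + \tau$, $\sigma = \tau$: $\theta(\xi,\tau) = u(\xi + \tau, \tau)$.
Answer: $\theta(\xi, \tau) = e^{-9 \tau} \sin(3 \tau + 3 \xi) - 3 e^{-25 \tau} \sin(5 \tau + 5 \xi)$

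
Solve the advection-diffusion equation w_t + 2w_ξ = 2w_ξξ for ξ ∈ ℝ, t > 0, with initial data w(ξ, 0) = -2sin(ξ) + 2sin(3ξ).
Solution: Change to a moving frame: let η = ξ - 2t, σ = t and write w(ξ,t) = u(η,σ).
By the chain rule w_t = u_σ - 2u_η, w_ξ = u_η, w_ξξ = u_ηη.
Then w_t + 2w_ξ = u_σ: the advection term cancels and the PDE becomes the heat equation u_σ = 2u_ηη on η ∈ ℝ.
Initial data: u(η,0) = w(η,0) = -2sin(η) + 2sin(3η).
On η ∈ ℝ each mode satisfies (sin(nη))″ = -n² sin(nη), so exp(-2n²σ) sin(nη) solves the heat equation; by superposition u(η,σ) = Σ c_n exp(-2n²σ) sin(nη).
Reading off the coefficients: c_1=-2, c_3=2, so u(η,σ) = -2exp(-2σ)sin(η) + 2exp(-18σ)sin(3η).
Substituting back η = ξ - 2t, σ = t: w(ξ,t) = u(ξ - 2t, t).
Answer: w(ξ, t) = 2exp(-2t)sin(2t - ξ) - 2exp(-18t)sin(6t - 3ξ)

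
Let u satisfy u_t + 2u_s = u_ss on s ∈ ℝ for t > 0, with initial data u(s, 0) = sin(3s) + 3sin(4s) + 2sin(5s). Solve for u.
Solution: Change to a moving frame: let η = s - 2t, σ = t and write u(s,t) = w(η,σ).
By the chain rule u_t = w_σ - 2w_η, u_s = w_η, u_ss = w_ηη.
Then u_t + 2u_s = w_σ: the advection term cancels and the PDE becomes the heat equation w_σ = w_ηη on η ∈ ℝ.
Initial data: w(η,0) = u(η,0) = sin(3η) + 3sin(4η) + 2sin(5η).
On η ∈ ℝ each mode satisfies (sin(nη))″ = -n² sin(nη), so exp(-n²σ) sin(nη) solves the heat equation; by superposition w(η,σ) = Σ c_n exp(-n²σ) sin(nη).
Reading off the coefficients: c_3=1, c_4=3, c_5=2, so w(η,σ) = exp(-9σ)sin(3η) + 3exp(-16σ)sin(4η) + 2exp(-25σ)sin(5η).
Substituting back η = s - 2t, σ = t: u(s,t) = w(s - 2t, t).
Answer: u(s, t) = exp(-9t)sin(3s - 6t) + 3exp(-16t)sin(4s - 8t) + 2exp(-25t)sin(5s - 10t)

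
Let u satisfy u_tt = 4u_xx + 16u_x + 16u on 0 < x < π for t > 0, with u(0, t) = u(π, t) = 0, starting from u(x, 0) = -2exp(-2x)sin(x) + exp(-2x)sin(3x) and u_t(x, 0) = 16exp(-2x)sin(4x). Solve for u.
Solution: Substitute u = exp(-2x)w, i.e. w = exp(2x)u.
By the product rule, u_x = exp(-2x)(w_x - 2w), u_xx = exp(-2x)(w_xx - 4w_x + 4w), u_tt = exp(-2x)w_tt.
Substituting into the PDE and dividing by exp(-2x): w_tt = 4(w_xx - 4w_x + 4w) + 16(w_x - 2w) + 16w.
The lower-order terms cancel, leaving the standard wave equation w_tt = 4w_xx.
Initial data for w: w(x,0) = exp(2x)u(x,0) = -2sin(x) + sin(3x); w_t(x,0) = exp(2x)u_t(x,0) = 16sin(4x). The boundary conditions carry over: w(0,t) = w(π,t) = 0.
Solve for w:
  Using separation of variables w = X(x)T(t):
  Eigenfunctions: sin(nx), n = 1, 2, 3, ...
  General solution: w(x, t) = Σ [A_n cos(2n t) + B_n sin(2n t)] sin(nx)
  From w(x,0) = -2sin(x) + sin(3x): A_1=-2, A_3=1. From w_t(x,0) = 16sin(4x), using w_t(x,0) = Σ ω_n B_n sin(nx) with ω_n = 2n: B_4 = 16/8 = 2.
Hence w(x,t) = 2sin(8t)sin(4x) - 2sin(x)cos(2t) + sin(3x)cos(6t).
Transform back: u(x,t) = exp(-2x)w(x,t).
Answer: u(x, t) = 2exp(-2x)sin(8t)sin(4x) - 2exp(-2x)sin(x)cos(2t) + exp(-2x)sin(3x)cos(6t)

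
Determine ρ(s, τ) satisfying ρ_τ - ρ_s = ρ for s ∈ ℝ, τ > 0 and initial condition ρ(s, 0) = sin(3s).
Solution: Substitute ρ = exp(τ)u.
Then ρ_τ = exp(τ)(u_τ + u), ρ_s = exp(τ)u_s; substituting and dividing by exp(τ), the lower-order terms cancel: u_τ - u_s = 0 (standard advection equation).
Data for u: u(s,0) = ρ(s,0) = sin(3s).
By characteristics (ds/dτ = -1), u(s,τ) = f(s + τ) with f = u(·, 0).
So u(s,τ) = sin(3s + 3τ), and ρ(s,τ) = exp(τ)u(s,τ).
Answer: ρ(s, τ) = exp(τ)sin(3s + 3τ)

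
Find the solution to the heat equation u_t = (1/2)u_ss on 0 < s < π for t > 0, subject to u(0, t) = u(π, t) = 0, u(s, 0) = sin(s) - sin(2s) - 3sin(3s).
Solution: Separating variables: u = Σ c_n exp(-n²t/2) sin(ns). From u(s,0) = sin(s) - sin(2s) - 3sin(3s): c_1=1, c_2=-1, c_3=-3.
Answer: u(s, t) = -exp(-2t)sin(2s) + exp(-t/2)sin(s) - 3exp(-9t/2)sin(3s)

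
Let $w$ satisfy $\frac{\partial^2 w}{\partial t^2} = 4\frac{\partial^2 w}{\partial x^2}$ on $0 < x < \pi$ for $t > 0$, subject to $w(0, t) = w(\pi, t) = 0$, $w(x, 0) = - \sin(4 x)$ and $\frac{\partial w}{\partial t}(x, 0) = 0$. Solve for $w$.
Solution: Using separation of variables $w = X(x)T(t)$:
Eigenfunctions: $\sin(nx)$, $n = 1, 2, 3, \ldots$
General solution: $w(x, t) = \sum [A_n \cos(2n t) + B_n \sin(2n t)] \sin(nx)$
From $w(x,0) = - \sin(4 x)$: $A_4=-1$. From $w_t(x,0) = 0$: all $B_n = 0$.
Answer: $w(x, t) = - \sin(4 x) \cos(8 t)$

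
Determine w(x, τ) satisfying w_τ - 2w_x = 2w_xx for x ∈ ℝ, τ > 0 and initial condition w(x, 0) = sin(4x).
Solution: Moving frame: η = x + 2τ, σ = τ, w = u(η,σ), so w_τ = u_σ + 2u_η and w_xx = u_ηη.
Hence w_τ - 2w_x = u_σ and the PDE becomes the heat equation u_σ = 2u_ηη on η ∈ ℝ.
Initial data: u(η,0) = w(η,0) = sin(4η). Each mode sin(nη) decays as exp(-2n²σ) on ℝ, so u(η,σ) = Σ c_n exp(-2n²σ) sin(nη) with c_4=1: u(η,σ) = exp(-32σ)sin(4η).
Substituting back: w(x,τ) = u(x + 2τ, τ).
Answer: w(x, τ) = exp(-32τ)sin(4x + 8τ)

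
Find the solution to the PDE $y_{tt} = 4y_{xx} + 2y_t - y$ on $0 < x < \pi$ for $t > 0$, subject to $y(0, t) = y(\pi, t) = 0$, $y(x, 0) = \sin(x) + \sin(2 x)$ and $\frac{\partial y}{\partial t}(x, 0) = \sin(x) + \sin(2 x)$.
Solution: Substitute $y = e^{t}u$.
Then $y_t = e^{t}(u_t + u)$, $y_{tt} = e^{t}(u_{tt} + 2u_t + u)$, $y_{xx} = e^{t}u_{xx}$; substituting and dividing by $e^{t}$, the lower-order terms cancel: $u_{tt} = 4u_{xx}$ (standard wave equation).
Data for $u$: $u(x,0) = y(x,0) = \sin(x) + \sin(2 x)$; $u_t(x,0) = y_t(x,0) - y(x,0) = 0$. The boundary conditions carry over: $u(0,t) = u(\pi,t) = 0$.
Separating variables: $u = \sum [A_n \cos(\omega_n t) + B_n \sin(\omega_n t)] \sin(nx)$, $\omega_n = 2n$. From ICs: $A_1=1, A_2=1$.
So $u(x,t) = \sin(x) \cos(2 t) + \sin(2 x) \cos(4 t)$, and $y(x,t) = e^{t}u(x,t)$.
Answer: $y(x, t) = e^{t} \sin(x) \cos(2 t) + e^{t} \sin(2 x) \cos(4 t)$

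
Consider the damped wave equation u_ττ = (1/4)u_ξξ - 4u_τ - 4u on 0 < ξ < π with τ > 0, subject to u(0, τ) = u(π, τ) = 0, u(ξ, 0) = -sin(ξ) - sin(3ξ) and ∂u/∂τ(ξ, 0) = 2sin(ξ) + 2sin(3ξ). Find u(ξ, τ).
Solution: Substitute u = exp(-2τ)w.
Then u_τ = exp(-2τ)(w_τ - 2w), u_ττ = exp(-2τ)(w_ττ - 4w_τ + 4w), u_ξξ = exp(-2τ)w_ξξ; substituting and dividing by exp(-2τ), the lower-order terms cancel: w_ττ = (1/4)w_ξξ (standard wave equation).
Data for w: w(ξ,0) = u(ξ,0) = -sin(ξ) - sin(3ξ); w_τ(ξ,0) = u_τ(ξ,0) + 2u(ξ,0) = 0. The boundary conditions carry over: w(0,τ) = w(π,τ) = 0.
Separating variables: w = Σ [A_n cos(ω_n τ) + B_n sin(ω_n τ)] sin(nξ), ω_n = n/2. From ICs: A_1=-1, A_3=-1.
So w(ξ,τ) = -sin(ξ)cos(τ/2) - sin(3ξ)cos(3τ/2), and u(ξ,τ) = exp(-2τ)w(ξ,τ).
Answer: u(ξ, τ) = -exp(-2τ)sin(ξ)cos(τ/2) - exp(-2τ)sin(3ξ)cos(3τ/2)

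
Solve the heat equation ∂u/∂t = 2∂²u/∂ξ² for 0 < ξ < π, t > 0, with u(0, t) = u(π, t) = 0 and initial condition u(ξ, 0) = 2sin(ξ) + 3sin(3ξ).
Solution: Separating variables: u = Σ c_n exp(-2n²t) sin(nξ). From u(ξ,0) = 2sin(ξ) + 3sin(3ξ): c_1=2, c_3=3.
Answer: u(ξ, t) = 2exp(-2t)sin(ξ) + 3exp(-18t)sin(3ξ)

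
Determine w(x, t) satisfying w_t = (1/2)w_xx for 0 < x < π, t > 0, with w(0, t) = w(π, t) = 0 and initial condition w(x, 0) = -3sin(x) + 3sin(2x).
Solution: Using separation of variables w = X(x)T(t):
Eigenfunctions: sin(nx), n = 1, 2, 3, ...
General solution: w(x, t) = Σ c_n sin(nx) exp(-n² t/2)
Matching w(x,0) = -3sin(x) + 3sin(2x) term by term: c_1=-3, c_2=3.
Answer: w(x, t) = 3exp(-2t)sin(2x) - 3exp(-t/2)sin(x)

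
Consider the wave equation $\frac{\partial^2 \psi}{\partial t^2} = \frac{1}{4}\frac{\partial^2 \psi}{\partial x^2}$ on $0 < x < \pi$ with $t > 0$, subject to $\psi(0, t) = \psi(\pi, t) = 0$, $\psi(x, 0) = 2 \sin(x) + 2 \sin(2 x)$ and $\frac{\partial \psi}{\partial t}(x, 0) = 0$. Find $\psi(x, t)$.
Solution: Using separation of variables $\psi = X(x)T(t)$:
Eigenfunctions: $\sin(nx)$, $n = 1, 2, 3, \ldots$
General solution: $\psi(x, t) = \sum [A_n \cos(n t/2) + B_n \sin(n t/2)] \sin(nx)$
From $\psi(x,0) = 2 \sin(x) + 2 \sin(2 x)$: $A_1=2, A_2=2$. From $\psi_t(x,0) = 0$: all $B_n = 0$.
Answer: $\psi(x, t) = 2 \sin(x) \cos(t/2) + 2 \sin(2 x) \cos(t)$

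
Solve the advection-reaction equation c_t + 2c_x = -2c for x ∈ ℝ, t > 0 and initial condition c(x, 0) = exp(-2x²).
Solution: Substitute c = exp(-2t)u, i.e. u = exp(2t)c.
By the product rule, c_t = exp(-2t)(u_t - 2u), c_x = exp(-2t)u_x.
Substituting into the PDE and dividing by exp(-2t): u_t - 2u + 2u_x = -2u.
The lower-order terms cancel, leaving the standard advection equation u_t + 2u_x = 0.
Initial data for u: u(x,0) = c(x,0) = exp(-2x²).
Solve for u:
  By method of characteristics (waves move right with speed 2):
  Along characteristics x - 2t = const, u is constant, so u(x,t) = f(x - 2t) with f = u(·, 0).
Hence u(x,t) = exp(-2(-2t + x)²).
Transform back: c(x,t) = exp(-2t)u(x,t).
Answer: c(x, t) = exp(-2t)exp(-2(-2t + x)²)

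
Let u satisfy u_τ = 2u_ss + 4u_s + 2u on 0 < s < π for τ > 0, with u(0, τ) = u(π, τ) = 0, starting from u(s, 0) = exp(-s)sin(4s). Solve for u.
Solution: Substitute u = exp(-s)w.
Then u_s = exp(-s)(w_s - w), u_ss = exp(-s)(w_ss - 2w_s + w), u_τ = exp(-s)w_τ; substituting and dividing by exp(-s), the lower-order terms cancel: w_τ = 2w_ss (standard heat equation).
Data for w: w(s,0) = exp(s)u(s,0) = sin(4s). The boundary conditions carry over: w(0,τ) = w(π,τ) = 0.
Separating variables: w = Σ c_n exp(-2n²τ) sin(ns). From w(s,0) = sin(4s): c_4=1.
So w(s,τ) = exp(-32τ)sin(4s), and u(s,τ) = exp(-s)w(s,τ).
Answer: u(s, τ) = exp(-s)exp(-32τ)sin(4s)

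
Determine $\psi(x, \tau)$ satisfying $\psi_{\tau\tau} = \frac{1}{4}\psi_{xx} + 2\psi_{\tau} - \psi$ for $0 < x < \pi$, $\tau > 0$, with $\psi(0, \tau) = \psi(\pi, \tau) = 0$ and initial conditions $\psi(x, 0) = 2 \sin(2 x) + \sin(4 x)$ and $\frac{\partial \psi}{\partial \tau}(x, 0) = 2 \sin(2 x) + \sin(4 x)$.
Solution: Substitute $\psi = e^{\tau}u$.
Then $\psi_{\tau} = e^{\tau}(u_{\tau} + u)$, $\psi_{\tau\tau} = e^{\tau}(u_{\tau\tau} + 2u_{\tau} + u)$, $\psi_{xx} = e^{\tau}u_{xx}$; substituting and dividing by $e^{\tau}$, the lower-order terms cancel: $u_{\tau\tau} = \frac{1}{4}u_{xx}$ (standard wave equation).
Data for $u$: $u(x,0) = \psi(x,0) = 2 \sin(2 x) + \sin(4 x)$; $u_{\tau}(x,0) = \psi_{\tau}(x,0) - \psi(x,0) = 0$. The boundary conditions carry over: $u(0,\tau) = u(\pi,\tau) = 0$.
Separating variables: $u = \sum [A_n \cos(\omega_n \tau) + B_n \sin(\omega_n \tau)] \sin(nx)$, $\omega_n = n/2$. From ICs: $A_2=2, A_4=1$.
So $u(x,\tau) = 2 \sin(2 x) \cos(\tau) + \sin(4 x) \cos(2 \tau)$, and $\psi(x,\tau) = e^{\tau}u(x,\tau)$.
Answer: $\psi(x, \tau) = 2 e^{\tau} \sin(2 x) \cos(\tau) + e^{\tau} \sin(4 x) \cos(2 \tau)$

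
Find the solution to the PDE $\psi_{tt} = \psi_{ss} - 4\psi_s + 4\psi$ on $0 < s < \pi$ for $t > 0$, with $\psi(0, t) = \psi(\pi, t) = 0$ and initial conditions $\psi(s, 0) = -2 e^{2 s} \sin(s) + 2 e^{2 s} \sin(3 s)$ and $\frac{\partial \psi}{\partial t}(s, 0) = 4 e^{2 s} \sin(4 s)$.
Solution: Substitute $\psi = e^{2s}u$.
Then $\psi_s = e^{2s}(u_s + 2u)$, $\psi_{ss} = e^{2s}(u_{ss} + 4u_s + 4u)$, $\psi_{tt} = e^{2s}u_{tt}$; substituting and dividing by $e^{2s}$, the lower-order terms cancel: $u_{tt} = u_{ss}$ (standard wave equation).
Data for $u$: $u(s,0) = e^{-2s}\psi(s,0) = -2 \sin(s) + 2 \sin(3 s)$; $u_t(s,0) = e^{-2s}\psi_t(s,0) = 4 \sin(4 s)$. The boundary conditions carry over: $u(0,t) = u(\pi,t) = 0$.
Separating variables: $u = \sum [A_n \cos(\omega_n t) + B_n \sin(\omega_n t)] \sin(ns)$, $\omega_n = n$. From ICs ($B_n$ = velocity coefficient / $\omega_n$): $A_1=-2, A_3=2, B_4=1$.
So $u(s,t) = -2 \sin(s) \cos(t) + 2 \sin(3 s) \cos(3 t) + \sin(4 s) \sin(4 t)$, and $\psi(s,t) = e^{2s}u(s,t)$.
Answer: $\psi(s, t) = -2 e^{2 s} \sin(s) \cos(t) + 2 e^{2 s} \sin(3 s) \cos(3 t) + e^{2 s} \sin(4 s) \sin(4 t)$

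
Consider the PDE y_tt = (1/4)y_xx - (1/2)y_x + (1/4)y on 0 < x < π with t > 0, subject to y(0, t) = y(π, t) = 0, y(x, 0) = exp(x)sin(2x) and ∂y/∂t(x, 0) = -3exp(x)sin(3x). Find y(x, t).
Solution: Substitute y = exp(x)u.
Then y_x = exp(x)(u_x + u), y_xx = exp(x)(u_xx + 2u_x + u), y_tt = exp(x)u_tt; substituting and dividing by exp(x), the lower-order terms cancel: u_tt = (1/4)u_xx (standard wave equation).
Data for u: u(x,0) = exp(-x)y(x,0) = sin(2x); u_t(x,0) = exp(-x)y_t(x,0) = -3sin(3x). The boundary conditions carry over: u(0,t) = u(π,t) = 0.
Separating variables: u = Σ [A_n cos(ω_n t) + B_n sin(ω_n t)] sin(nx), ω_n = n/2. From ICs (B_n = velocity coefficient / ω_n): A_2=1, B_3=-2.
So u(x,t) = -2sin(3t/2)sin(3x) + sin(2x)cos(t), and y(x,t) = exp(x)u(x,t).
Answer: y(x, t) = -2exp(x)sin(3t/2)sin(3x) + exp(x)sin(2x)cos(t)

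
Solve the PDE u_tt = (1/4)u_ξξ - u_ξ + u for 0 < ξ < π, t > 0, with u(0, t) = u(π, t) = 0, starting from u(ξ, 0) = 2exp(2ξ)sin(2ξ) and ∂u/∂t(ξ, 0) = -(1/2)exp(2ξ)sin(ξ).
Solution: Substitute u = exp(2ξ)w.
Then u_ξ = exp(2ξ)(w_ξ + 2w), u_ξξ = exp(2ξ)(w_ξξ + 4w_ξ + 4w), u_tt = exp(2ξ)w_tt; substituting and dividing by exp(2ξ), the lower-order terms cancel: w_tt = (1/4)w_ξξ (standard wave equation).
Data for w: w(ξ,0) = exp(-2ξ)u(ξ,0) = 2sin(2ξ); w_t(ξ,0) = exp(-2ξ)u_t(ξ,0) = -(1/2)sin(ξ). The boundary conditions carry over: w(0,t) = w(π,t) = 0.
Separating variables: w = Σ [A_n cos(ω_n t) + B_n sin(ω_n t)] sin(nξ), ω_n = n/2. From ICs (B_n = velocity coefficient / ω_n): A_2=2, B_1=-1.
So w(ξ,t) = -sin(t/2)sin(ξ) + 2sin(2ξ)cos(t), and u(ξ,t) = exp(2ξ)w(ξ,t).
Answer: u(ξ, t) = -exp(2ξ)sin(t/2)sin(ξ) + 2exp(2ξ)sin(2ξ)cos(t)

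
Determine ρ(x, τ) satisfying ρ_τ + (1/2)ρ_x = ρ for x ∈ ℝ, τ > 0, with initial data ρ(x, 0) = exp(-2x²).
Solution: Substitute ρ = exp(τ)u.
Then ρ_τ = exp(τ)(u_τ + u), ρ_x = exp(τ)u_x; substituting and dividing by exp(τ), the lower-order terms cancel: u_τ + (1/2)u_x = 0 (standard advection equation).
Data for u: u(x,0) = ρ(x,0) = exp(-2x²).
By characteristics (dx/dτ = 1/2), u(x,τ) = f(x - (1/2)τ) with f = u(·, 0).
So u(x,τ) = exp(-2(x - τ/2)²), and ρ(x,τ) = exp(τ)u(x,τ).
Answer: ρ(x, τ) = exp(τ)exp(-2(x - τ/2)²)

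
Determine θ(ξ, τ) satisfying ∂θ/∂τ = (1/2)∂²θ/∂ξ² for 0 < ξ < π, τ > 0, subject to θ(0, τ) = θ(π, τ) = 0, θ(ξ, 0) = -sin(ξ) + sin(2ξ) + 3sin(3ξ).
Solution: Using separation of variables θ = X(ξ)G(τ):
Eigenfunctions: sin(nξ), n = 1, 2, 3, ...
General solution: θ(ξ, τ) = Σ c_n sin(nξ) exp(-n² τ/2)
Matching θ(ξ,0) = -sin(ξ) + sin(2ξ) + 3sin(3ξ) term by term: c_1=-1, c_2=1, c_3=3.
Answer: θ(ξ, τ) = exp(-2τ)sin(2ξ) - exp(-τ/2)sin(ξ) + 3exp(-9τ/2)sin(3ξ)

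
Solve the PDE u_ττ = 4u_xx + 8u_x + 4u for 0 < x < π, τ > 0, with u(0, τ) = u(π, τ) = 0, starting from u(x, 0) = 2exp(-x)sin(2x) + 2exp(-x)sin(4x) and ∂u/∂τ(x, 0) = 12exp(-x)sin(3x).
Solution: Substitute u = exp(-x)w, i.e. w = exp(x)u.
By the product rule, u_x = exp(-x)(w_x - w), u_xx = exp(-x)(w_xx - 2w_x + w), u_ττ = exp(-x)w_ττ.
Substituting into the PDE and dividing by exp(-x): w_ττ = 4(w_xx - 2w_x + w) + 8(w_x - w) + 4w.
The lower-order terms cancel, leaving the standard wave equation w_ττ = 4w_xx.
Initial data for w: w(x,0) = exp(x)u(x,0) = 2sin(2x) + 2sin(4x); w_τ(x,0) = exp(x)u_τ(x,0) = 12sin(3x). The boundary conditions carry over: w(0,τ) = w(π,τ) = 0.
Solve for w:
  Using separation of variables w = X(x)T(τ):
  Eigenfunctions: sin(nx), n = 1, 2, 3, ...
  General solution: w(x, τ) = Σ [A_n cos(2n τ) + B_n sin(2n τ)] sin(nx)
  From w(x,0) = 2sin(2x) + 2sin(4x): A_2=2, A_4=2. From w_τ(x,0) = 12sin(3x), using w_τ(x,0) = Σ ω_n B_n sin(nx) with ω_n = 2n: B_3 = 12/6 = 2.
Hence w(x,τ) = 2sin(2x)cos(4τ) + 2sin(3x)sin(6τ) + 2sin(4x)cos(8τ).
Transform back: u(x,τ) = exp(-x)w(x,τ).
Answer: u(x, τ) = 2exp(-x)sin(2x)cos(4τ) + 2exp(-x)sin(3x)sin(6τ) + 2exp(-x)sin(4x)cos(8τ)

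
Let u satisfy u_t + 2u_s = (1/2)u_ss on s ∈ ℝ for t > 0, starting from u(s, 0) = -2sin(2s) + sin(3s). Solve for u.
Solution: Change to a moving frame: let η = s - 2t, σ = t and write u(s,t) = w(η,σ).
By the chain rule u_t = w_σ - 2w_η, u_s = w_η, u_ss = w_ηη.
Then u_t + 2u_s = w_σ: the advection term cancels and the PDE becomes the heat equation w_σ = (1/2)w_ηη on η ∈ ℝ.
Initial data: w(η,0) = u(η,0) = -2sin(2η) + sin(3η).
On η ∈ ℝ each mode satisfies (sin(nη))″ = -n² sin(nη), so exp(-n²σ/2) sin(nη) solves the heat equation; by superposition w(η,σ) = Σ c_n exp(-n²σ/2) sin(nη).
Reading off the coefficients: c_2=-2, c_3=1, so w(η,σ) = -2exp(-2σ)sin(2η) + exp(-9σ/2)sin(3η).
Substituting back η = s - 2t, σ = t: u(s,t) = w(s - 2t, t).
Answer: u(s, t) = -2exp(-2t)sin(2s - 4t) + exp(-9t/2)sin(3s - 6t)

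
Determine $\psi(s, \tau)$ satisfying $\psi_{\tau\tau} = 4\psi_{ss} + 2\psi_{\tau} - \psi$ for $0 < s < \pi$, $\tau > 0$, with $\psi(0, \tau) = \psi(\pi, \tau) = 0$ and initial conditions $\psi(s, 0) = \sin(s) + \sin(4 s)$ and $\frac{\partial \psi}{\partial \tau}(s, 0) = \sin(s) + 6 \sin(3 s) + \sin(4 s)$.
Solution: Substitute $\psi = e^{\tau}u$, i.e. $u = e^{-\tau}\psi$.
By the product rule, $\psi_{\tau} = e^{\tau}(u_{\tau} + u)$, $\psi_{\tau\tau} = e^{\tau}(u_{\tau\tau} + 2u_{\tau} + u)$, $\psi_{ss} = e^{\tau}u_{ss}$.
Substituting into the PDE and dividing by $e^{\tau}$: $u_{\tau\tau} + 2u_{\tau} + u = 4u_{ss} + 2(u_{\tau} + u) - u$.
The lower-order terms cancel, leaving the standard wave equation $u_{\tau\tau} = 4u_{ss}$.
Initial data for $u$: $u(s,0) = \psi(s,0) = \sin(s) + \sin(4 s)$; $u_{\tau}(s,0) = \psi_{\tau}(s,0) - \psi(s,0) = 6 \sin(3 s)$. The boundary conditions carry over: $u(0,\tau) = u(\pi,\tau) = 0$.
Solve for $u$:
  Using separation of variables $u = X(s)T(\tau)$:
  Eigenfunctions: $\sin(ns)$, $n = 1, 2, 3, \ldots$
  General solution: $u(s, \tau) = \sum [A_n \cos(2n \tau) + B_n \sin(2n \tau)] \sin(ns)$
  From $u(s,0) = \sin(s) + \sin(4 s)$: $A_1=1, A_4=1$. From $u_{\tau}(s,0) = 6 \sin(3 s)$, using $u_{\tau}(s,0) = \sum \omega_n B_n \sin(ns)$ with $\omega_n = 2n$: $B_3 = 6/6 = 1$.
Hence $u(s,\tau) = \sin(s) \cos(2 \tau) + \sin(3 s) \sin(6 \tau) + \sin(4 s) \cos(8 \tau)$.
Transform back: $\psi(s,\tau) = e^{\tau}u(s,\tau)$.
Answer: $\psi(s, \tau) = e^{\tau} \sin(6 \tau) \sin(3 s) + e^{\tau} \sin(s) \cos(2 \tau) + e^{\tau} \sin(4 s) \cos(8 \tau)$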